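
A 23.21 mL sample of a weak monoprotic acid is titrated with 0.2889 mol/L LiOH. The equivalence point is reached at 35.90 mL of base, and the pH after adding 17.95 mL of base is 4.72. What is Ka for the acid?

1.9 x 10^-5

17.95 mL is half of the equivalence volume, so this is the half-equivalence point where [HA] = [A^-].
At half-equivalence pH = pKa, so pKa = 4.72.
Ka = 10^(-4.72) = 1.9 x 10^-5.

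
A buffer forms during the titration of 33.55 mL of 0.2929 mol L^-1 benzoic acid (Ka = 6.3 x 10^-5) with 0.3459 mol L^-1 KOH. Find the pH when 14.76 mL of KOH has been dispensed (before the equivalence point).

Initial n(C6H5COOH) = 0.2929 x 0.03355 = 0.009827 mol.
n(KOH) added = 0.3459 x 0.01476 = 0.005105 mol, converting that many moles of C6H5COOH to C6H5COO-.
Remaining n(C6H5COOH) = 0.004721 mol; n(C6H5COO-) = 0.005105 mol.
By Henderson-Hasselbalch, pH = pKa + log([A^-]/[HA]) = 4.20 + log(0.005105/0.004721) = 4.20 + (+0.03) = 4.23.

4.23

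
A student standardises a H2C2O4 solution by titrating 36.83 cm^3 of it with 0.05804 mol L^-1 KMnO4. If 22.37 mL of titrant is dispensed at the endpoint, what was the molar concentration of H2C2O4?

0.0881 M

n(KMnO4) = 0.05804 x 0.02237 = 0.001298 mol.
From the balanced equation, 2 mol KMnO4 reacts with 5 mol H2C2O4, so n(H2C2O4) = 0.001298 x 5/2 = 0.003246 mol.
[H2C2O4] = 0.003246 / 0.03683 L = 0.0881 M.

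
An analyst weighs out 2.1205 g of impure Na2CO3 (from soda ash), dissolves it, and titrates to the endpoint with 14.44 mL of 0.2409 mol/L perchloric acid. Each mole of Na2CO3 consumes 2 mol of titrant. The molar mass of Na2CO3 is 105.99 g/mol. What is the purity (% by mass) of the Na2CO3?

n(HClO4) = 0.2409 x 0.01444 = 0.003479 mol.
n(Na2CO3) = 0.003479 / 2 = 0.001739 mol.
mass of Na2CO3 = 0.001739 x 105.99 = 0.1843 g.
% purity = 0.1843 / 2.1205 x 100 = 8.69%.

8.69%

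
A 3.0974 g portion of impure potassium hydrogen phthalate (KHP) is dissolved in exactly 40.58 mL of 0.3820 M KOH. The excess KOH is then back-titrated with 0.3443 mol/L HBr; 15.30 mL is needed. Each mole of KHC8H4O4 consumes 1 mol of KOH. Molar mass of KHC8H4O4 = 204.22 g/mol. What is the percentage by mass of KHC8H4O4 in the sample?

67.5%

Total n(KOH) added = 0.3820 x 0.04058 = 0.01550 mol.
n(HBr) used = 0.3443 x 0.01530 = 0.005268 mol, which equals the excess n(KOH).
So n(KOH) consumed by the sample = 0.01550 - 0.005268 = 0.01023 mol.
n(KHC8H4O4) = 0.01023 / 1 = 0.01023 mol.
mass KHC8H4O4 = 0.01023 x 204.22 = 2.090 g, so %KHC8H4O4 = 2.090/3.0974 x 100 = 67.5%.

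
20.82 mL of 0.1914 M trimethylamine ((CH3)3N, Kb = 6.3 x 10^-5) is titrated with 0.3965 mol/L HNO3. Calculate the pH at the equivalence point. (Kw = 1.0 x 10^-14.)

5.34

n((CH3)3N) = 0.1914 x 0.02082 = 0.003985 mol; V(HNO3) at equivalence = 0.003985/0.3965 = 0.01005 L.
At equivalence the base is fully converted to (CH3)3NH+; total volume = 0.03087 L, so [(CH3)3NH+] = 0.003985/0.03087 = 0.1291 M.
Ka((CH3)3NH+) = Kw/Kb = 1.0e-14 / 6.3 x 10^-5 = 1.59e-10.
[H^+] = sqrt(Ka x [(CH3)3NH+]) = sqrt(1.59e-10 x 0.1291) = 4.53e-6 M.
pH = -log(4.53e-6) = 5.34.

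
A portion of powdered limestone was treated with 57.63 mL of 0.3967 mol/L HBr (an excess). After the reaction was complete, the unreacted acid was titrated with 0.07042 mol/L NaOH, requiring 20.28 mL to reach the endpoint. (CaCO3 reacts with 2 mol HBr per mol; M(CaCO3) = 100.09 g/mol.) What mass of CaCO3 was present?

1.07 g

Total n(HBr) added = 0.3967 x 0.05763 = 0.02286 mol.
n(NaOH) used = 0.07042 x 0.02028 = 0.001428 mol, which equals the excess n(HBr).
So n(HBr) consumed by the sample = 0.02286 - 0.001428 = 0.02143 mol.
n(CaCO3) = 0.02143 / 2 = 0.01072 mol.
mass = 0.01072 mol x 100.09 g/mol = 1.07 g.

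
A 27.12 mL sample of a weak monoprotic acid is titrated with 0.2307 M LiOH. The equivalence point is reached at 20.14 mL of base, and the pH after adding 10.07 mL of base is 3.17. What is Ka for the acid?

10.07 mL is half of the equivalence volume, so this is the half-equivalence point where [HA] = [A^-].
At half-equivalence pH = pKa, so pKa = 3.17.
Ka = 10^(-3.17) = 6.8 x 10^-4.

6.8 x 10^-4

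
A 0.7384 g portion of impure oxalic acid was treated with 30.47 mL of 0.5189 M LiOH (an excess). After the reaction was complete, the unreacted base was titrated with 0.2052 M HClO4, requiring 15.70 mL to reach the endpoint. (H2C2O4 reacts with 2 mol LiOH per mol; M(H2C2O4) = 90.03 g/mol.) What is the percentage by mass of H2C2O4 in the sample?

Total n(LiOH) added = 0.5189 x 0.03047 = 0.01581 mol.
n(HClO4) used = 0.2052 x 0.01570 = 0.003222 mol, which equals the excess n(LiOH).
So n(LiOH) consumed by the sample = 0.01581 - 0.003222 = 0.01259 mol.
n(H2C2O4) = 0.01259 / 2 = 0.006295 mol.
mass H2C2O4 = 0.006295 x 90.03 = 0.5667 g, so %H2C2O4 = 0.5667/0.7384 x 100 = 76.7%.

76.7%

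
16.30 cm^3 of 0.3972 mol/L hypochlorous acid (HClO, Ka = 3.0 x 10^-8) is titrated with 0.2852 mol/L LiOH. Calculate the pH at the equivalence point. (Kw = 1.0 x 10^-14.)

n(HClO) = 0.3972 x 0.01630 = 0.006474 mol; V(LiOH) at equivalence = 0.006474/0.2852 = 0.02270 L.
At equivalence all the acid is converted to ClO-; total volume = 0.01630 + 0.02270 = 0.03900 L, so [ClO-] = 0.006474/0.03900 = 0.1660 M.
Kb = Kw/Ka = 1.0e-14 / 3.0 x 10^-8 = 3.33e-7.
[OH^-] = sqrt(Kb x [ClO-]) = sqrt(3.33e-7 x 0.1660) = 0.000235 M.
pOH = 3.63, so pH = 14.00 - 3.63 = 10.37.

10.37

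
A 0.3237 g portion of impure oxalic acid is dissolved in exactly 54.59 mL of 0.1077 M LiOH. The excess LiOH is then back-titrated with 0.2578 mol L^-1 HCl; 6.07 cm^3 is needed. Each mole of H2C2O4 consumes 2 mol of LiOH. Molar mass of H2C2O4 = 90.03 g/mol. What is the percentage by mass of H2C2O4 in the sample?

Total n(LiOH) added = 0.1077 x 0.05459 = 0.005879 mol.
n(HCl) used = 0.2578 x 0.006070 = 0.001565 mol, which equals the excess n(LiOH).
So n(LiOH) consumed by the sample = 0.005879 - 0.001565 = 0.004314 mol.
n(H2C2O4) = 0.004314 / 2 = 0.002157 mol.
mass H2C2O4 = 0.002157 x 90.03 = 0.1942 g, so %H2C2O4 = 0.1942/0.3237 x 100 = 60.0%.

60.0%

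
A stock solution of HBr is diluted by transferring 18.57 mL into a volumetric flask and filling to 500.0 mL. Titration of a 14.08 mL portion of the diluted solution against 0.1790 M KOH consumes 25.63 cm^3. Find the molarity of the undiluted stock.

8.77 M

n(KOH) = 0.1790 x 0.02563 = 0.004588 mol.
n(HBr) in the aliquot = 0.004588 mol.
[diluted HBr] = 0.004588 / 0.01408 = 0.3258 M.
Dilution factor = 500.0/18.57 = 26.93, so [stock] = 0.3258 x 26.93 = 8.77 M.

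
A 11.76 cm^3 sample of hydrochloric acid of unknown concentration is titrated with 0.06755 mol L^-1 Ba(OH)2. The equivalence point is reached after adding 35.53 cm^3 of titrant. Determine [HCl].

n(Ba(OH)2) delivered = 0.06755 x 0.03553 = 0.002400 mol.
The reaction is 2 HCl + 1 Ba(OH)2, so n(HCl) = 0.002400 x 2/1 = 0.004800 mol.
[HCl] = 0.004800 mol / 0.01176 L = 0.408 M.

0.408 M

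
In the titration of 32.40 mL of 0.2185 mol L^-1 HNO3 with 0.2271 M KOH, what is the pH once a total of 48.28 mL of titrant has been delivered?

n(acid) = 0.2185 x 0.03240 = 0.007079 mol; n(KOH) added = 0.2271 x 0.04828 = 0.01096 mol.
Base is in excess by 0.01096 - 0.007079 = 0.003885 mol in a total volume of 0.08068 L.
[OH^-] = 0.003885/0.08068 = 0.04815 M, so pOH = 1.32 and pH = 14.00 - 1.32 = 12.68.

12.68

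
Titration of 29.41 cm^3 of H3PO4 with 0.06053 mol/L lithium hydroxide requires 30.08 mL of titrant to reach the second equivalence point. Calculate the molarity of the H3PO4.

0.0310 M

n(LiOH) = 0.06053 x 0.03008 = 0.001821 mol.
At the second equivalence point, 2 mol OH^- react per mol H3PO4, so n(H3PO4) = 0.001821 / 2 = 0.0009104 mol.
[H3PO4] = 0.0009104 / 0.02941 L = 0.0310 M.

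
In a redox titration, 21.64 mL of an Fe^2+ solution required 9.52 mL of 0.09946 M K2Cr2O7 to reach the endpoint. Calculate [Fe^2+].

0.263 M

n(K2Cr2O7) = 0.09946 x 0.009520 = 0.0009469 mol.
From the balanced equation, 1 mol K2Cr2O7 reacts with 6 mol Fe^2+, so n(Fe^2+) = 0.0009469 x 6/1 = 0.005681 mol.
[Fe^2+] = 0.005681 / 0.02164 L = 0.263 M.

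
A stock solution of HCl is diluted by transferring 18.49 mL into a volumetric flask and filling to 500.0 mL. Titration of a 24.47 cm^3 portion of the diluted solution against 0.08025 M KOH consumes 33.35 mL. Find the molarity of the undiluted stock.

n(KOH) = 0.08025 x 0.03335 = 0.002676 mol.
n(HCl) in the aliquot = 0.002676 mol.
[diluted HCl] = 0.002676 / 0.02447 = 0.1094 M.
Dilution factor = 500.0/18.49 = 27.04, so [stock] = 0.1094 x 27.04 = 2.96 M.

2.96 M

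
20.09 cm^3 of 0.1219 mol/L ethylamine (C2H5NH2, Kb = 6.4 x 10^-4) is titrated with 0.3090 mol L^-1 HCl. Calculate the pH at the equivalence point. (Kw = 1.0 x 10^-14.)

5.93

n(C2H5NH2) = 0.1219 x 0.02009 = 0.002449 mol; V(HCl) at equivalence = 0.002449/0.3090 = 0.007925 L.
At equivalence the base is fully converted to C2H5NH3+; total volume = 0.02802 L, so [C2H5NH3+] = 0.002449/0.02802 = 0.08741 M.
Ka(C2H5NH3+) = Kw/Kb = 1.0e-14 / 6.4 x 10^-4 = 1.56e-11.
[H^+] = sqrt(Ka x [C2H5NH3+]) = sqrt(1.56e-11 x 0.08741) = 1.17e-6 M.
pH = -log(1.17e-6) = 5.93.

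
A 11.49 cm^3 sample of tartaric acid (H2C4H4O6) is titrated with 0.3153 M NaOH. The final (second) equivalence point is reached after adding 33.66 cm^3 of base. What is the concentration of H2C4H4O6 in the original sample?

0.462 M

n(NaOH) = 0.3153 x 0.03366 = 0.01061 mol.
At the final (second) equivalence point, 2 mol OH^- react per mol H2C4H4O6, so n(H2C4H4O6) = 0.01061 / 2 = 0.005306 mol.
[H2C4H4O6] = 0.005306 / 0.01149 L = 0.462 M.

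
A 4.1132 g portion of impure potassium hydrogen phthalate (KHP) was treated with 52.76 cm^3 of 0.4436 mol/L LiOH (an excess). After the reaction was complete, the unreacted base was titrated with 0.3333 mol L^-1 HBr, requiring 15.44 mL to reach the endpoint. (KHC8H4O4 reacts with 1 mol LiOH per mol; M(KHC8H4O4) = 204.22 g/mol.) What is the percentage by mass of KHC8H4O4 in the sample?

Total n(LiOH) added = 0.4436 x 0.05276 = 0.02340 mol.
n(HBr) used = 0.3333 x 0.01544 = 0.005146 mol, which equals the excess n(LiOH).
So n(LiOH) consumed by the sample = 0.02340 - 0.005146 = 0.01826 mol.
n(KHC8H4O4) = 0.01826 / 1 = 0.01826 mol.
mass KHC8H4O4 = 0.01826 x 204.22 = 3.729 g, so %KHC8H4O4 = 3.729/4.1132 x 100 = 90.7%.

90.7%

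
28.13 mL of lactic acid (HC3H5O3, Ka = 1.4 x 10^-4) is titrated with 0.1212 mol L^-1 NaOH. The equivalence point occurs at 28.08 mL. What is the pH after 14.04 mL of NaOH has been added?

3.85

14.04 mL is exactly half the equivalence volume (28.08/2), i.e. the half-equivalence point.
There, n(HA) = n(A^-), so pH = pKa = -log(1.4 x 10^-4) = 3.85.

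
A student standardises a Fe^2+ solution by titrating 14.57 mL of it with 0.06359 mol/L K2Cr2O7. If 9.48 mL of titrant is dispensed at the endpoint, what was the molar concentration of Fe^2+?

n(K2Cr2O7) = 0.06359 x 0.009480 = 0.0006028 mol.
From the balanced equation, 1 mol K2Cr2O7 reacts with 6 mol Fe^2+, so n(Fe^2+) = 0.0006028 x 6/1 = 0.003617 mol.
[Fe^2+] = 0.003617 / 0.01457 L = 0.248 M.

0.248 M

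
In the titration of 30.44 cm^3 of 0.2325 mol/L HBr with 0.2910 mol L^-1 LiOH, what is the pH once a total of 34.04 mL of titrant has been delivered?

12.64

n(acid) = 0.2325 x 0.03044 = 0.007077 mol; n(LiOH) added = 0.2910 x 0.03404 = 0.009906 mol.
Base is in excess by 0.009906 - 0.007077 = 0.002828 mol in a total volume of 0.06448 L.
[OH^-] = 0.002828/0.06448 = 0.04386 M, so pOH = 1.36 and pH = 14.00 - 1.36 = 12.64.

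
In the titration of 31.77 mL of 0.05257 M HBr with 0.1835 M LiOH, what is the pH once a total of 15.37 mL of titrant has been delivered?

12.39

n(acid) = 0.05257 x 0.03177 = 0.001670 mol; n(LiOH) added = 0.1835 x 0.01537 = 0.002820 mol.
Base is in excess by 0.002820 - 0.001670 = 0.001150 mol in a total volume of 0.04714 L.
[OH^-] = 0.001150/0.04714 = 0.02440 M, so pOH = 1.61 and pH = 14.00 - 1.61 = 12.39.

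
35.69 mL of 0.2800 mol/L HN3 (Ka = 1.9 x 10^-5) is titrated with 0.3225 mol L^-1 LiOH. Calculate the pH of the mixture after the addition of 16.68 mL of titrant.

4.79

Initial n(HN3) = 0.2800 x 0.03569 = 0.009993 mol.
n(LiOH) added = 0.3225 x 0.01668 = 0.005379 mol, converting that many moles of HN3 to N3-.
Remaining n(HN3) = 0.004614 mol; n(N3-) = 0.005379 mol.
By Henderson-Hasselbalch, pH = pKa + log([A^-]/[HA]) = 4.72 + log(0.005379/0.004614) = 4.72 + (+0.07) = 4.79.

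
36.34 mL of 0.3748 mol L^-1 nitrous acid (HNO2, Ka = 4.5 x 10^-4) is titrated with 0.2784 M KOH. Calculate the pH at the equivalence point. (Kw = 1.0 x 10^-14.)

n(HNO2) = 0.3748 x 0.03634 = 0.01362 mol; V(KOH) at equivalence = 0.01362/0.2784 = 0.04892 L.
At equivalence all the acid is converted to NO2-; total volume = 0.03634 + 0.04892 = 0.08526 L, so [NO2-] = 0.01362/0.08526 = 0.1597 M.
Kb = Kw/Ka = 1.0e-14 / 4.5 x 10^-4 = 2.22e-11.
[OH^-] = sqrt(Kb x [NO2-]) = sqrt(2.22e-11 x 0.1597) = 1.88e-6 M.
pOH = 5.72, so pH = 14.00 - 5.72 = 8.28.

8.28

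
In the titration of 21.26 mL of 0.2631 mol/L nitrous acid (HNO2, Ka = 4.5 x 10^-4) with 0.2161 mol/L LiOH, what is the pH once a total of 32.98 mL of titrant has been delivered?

n(acid) = 0.2631 x 0.02126 = 0.005594 mol; n(LiOH) added = 0.2161 x 0.03298 = 0.007127 mol.
Base is in excess by 0.007127 - 0.005594 = 0.001533 mol in a total volume of 0.05424 L.
[OH^-] = 0.001533/0.05424 = 0.02827 M, so pOH = 1.55 and pH = 14.00 - 1.55 = 12.45.

12.45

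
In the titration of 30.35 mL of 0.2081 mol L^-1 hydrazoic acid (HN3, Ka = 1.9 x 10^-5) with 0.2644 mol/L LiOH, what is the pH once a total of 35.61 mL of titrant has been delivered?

12.67

n(acid) = 0.2081 x 0.03035 = 0.006316 mol; n(LiOH) added = 0.2644 x 0.03561 = 0.009415 mol.
Base is in excess by 0.009415 - 0.006316 = 0.003099 mol in a total volume of 0.06596 L.
[OH^-] = 0.003099/0.06596 = 0.04699 M, so pOH = 1.33 and pH = 14.00 - 1.33 = 12.67.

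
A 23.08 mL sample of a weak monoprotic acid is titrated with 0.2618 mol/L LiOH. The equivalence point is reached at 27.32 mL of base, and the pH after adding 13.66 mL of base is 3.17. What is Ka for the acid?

13.66 mL is half of the equivalence volume, so this is the half-equivalence point where [HA] = [A^-].
At half-equivalence pH = pKa, so pKa = 3.17.
Ka = 10^(-3.17) = 6.8 x 10^-4.

6.8 x 10^-4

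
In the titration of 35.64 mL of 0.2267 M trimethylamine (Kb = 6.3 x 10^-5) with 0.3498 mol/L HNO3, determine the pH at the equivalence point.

5.33

n((CH3)3N) = 0.2267 x 0.03564 = 0.008080 mol; V(HNO3) at equivalence = 0.008080/0.3498 = 0.02310 L.
At equivalence the base is fully converted to (CH3)3NH+; total volume = 0.05874 L, so [(CH3)3NH+] = 0.008080/0.05874 = 0.1376 M.
Ka((CH3)3NH+) = Kw/Kb = 1.0e-14 / 6.3 x 10^-5 = 1.59e-10.
[H^+] = sqrt(Ka x [(CH3)3NH+]) = sqrt(1.59e-10 x 0.1376) = 4.67e-6 M.
pH = -log(4.67e-6) = 5.33.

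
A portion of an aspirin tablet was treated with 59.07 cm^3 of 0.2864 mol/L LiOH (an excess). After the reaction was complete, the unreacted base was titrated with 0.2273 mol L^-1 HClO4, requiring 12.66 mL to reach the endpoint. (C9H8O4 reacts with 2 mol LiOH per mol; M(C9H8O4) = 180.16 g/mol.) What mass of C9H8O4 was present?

1.26 g

Total n(LiOH) added = 0.2864 x 0.05907 = 0.01692 mol.
n(HClO4) used = 0.2273 x 0.01266 = 0.002878 mol, which equals the excess n(LiOH).
So n(LiOH) consumed by the sample = 0.01692 - 0.002878 = 0.01404 mol.
n(C9H8O4) = 0.01404 / 2 = 0.007020 mol.
mass = 0.007020 mol x 180.16 g/mol = 1.26 g.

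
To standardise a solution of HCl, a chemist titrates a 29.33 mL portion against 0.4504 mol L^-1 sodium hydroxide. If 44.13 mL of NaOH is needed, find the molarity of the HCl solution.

n(NaOH) delivered = 0.4504 x 0.04413 = 0.01988 mol.
For a 1:1 reaction, n(HCl) = 0.01988 mol.
[HCl] = 0.01988 mol / 0.02933 L = 0.678 M.

0.678 M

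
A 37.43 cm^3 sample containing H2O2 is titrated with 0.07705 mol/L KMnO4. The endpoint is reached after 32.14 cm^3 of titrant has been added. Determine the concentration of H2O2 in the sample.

0.165 M

n(KMnO4) = 0.07705 x 0.03214 = 0.002476 mol.
From the balanced equation, 2 mol KMnO4 reacts with 5 mol H2O2, so n(H2O2) = 0.002476 x 5/2 = 0.006191 mol.
[H2O2] = 0.006191 / 0.03743 L = 0.165 M.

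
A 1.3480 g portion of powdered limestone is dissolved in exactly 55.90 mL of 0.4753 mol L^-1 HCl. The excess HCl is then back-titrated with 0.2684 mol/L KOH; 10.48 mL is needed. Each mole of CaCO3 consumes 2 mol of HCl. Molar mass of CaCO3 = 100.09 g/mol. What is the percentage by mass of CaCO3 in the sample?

88.2%

Total n(HCl) added = 0.4753 x 0.05590 = 0.02657 mol.
n(KOH) used = 0.2684 x 0.01048 = 0.002813 mol, which equals the excess n(HCl).
So n(HCl) consumed by the sample = 0.02657 - 0.002813 = 0.02376 mol.
n(CaCO3) = 0.02376 / 2 = 0.01188 mol.
mass CaCO3 = 0.01188 x 100.09 = 1.189 g, so %CaCO3 = 1.189/1.3480 x 100 = 88.2%.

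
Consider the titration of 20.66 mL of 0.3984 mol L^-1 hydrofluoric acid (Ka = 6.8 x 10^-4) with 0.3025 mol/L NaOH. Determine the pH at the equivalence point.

n(HF) = 0.3984 x 0.02066 = 0.008231 mol; V(NaOH) at equivalence = 0.008231/0.3025 = 0.02721 L.
At equivalence all the acid is converted to F-; total volume = 0.02066 + 0.02721 = 0.04787 L, so [F-] = 0.008231/0.04787 = 0.1719 M.
Kb = Kw/Ka = 1.0e-14 / 6.8 x 10^-4 = 1.47e-11.
[OH^-] = sqrt(Kb x [F-]) = sqrt(1.47e-11 x 0.1719) = 1.59e-6 M.
pOH = 5.80, so pH = 14.00 - 5.80 = 8.20.

8.20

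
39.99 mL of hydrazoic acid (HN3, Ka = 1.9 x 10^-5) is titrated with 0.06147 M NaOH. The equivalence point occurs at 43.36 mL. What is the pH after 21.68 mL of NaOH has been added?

21.68 mL is exactly half the equivalence volume (43.36/2), i.e. the half-equivalence point.
There, n(HA) = n(A^-), so pH = pKa = -log(1.9 x 10^-5) = 4.72.

4.72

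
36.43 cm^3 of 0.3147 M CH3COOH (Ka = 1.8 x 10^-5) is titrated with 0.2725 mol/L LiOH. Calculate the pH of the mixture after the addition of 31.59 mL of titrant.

5.22

Initial n(CH3COOH) = 0.3147 x 0.03643 = 0.01146 mol.
n(LiOH) added = 0.2725 x 0.03159 = 0.008608 mol, converting that many moles of CH3COOH to CH3COO-.
Remaining n(CH3COOH) = 0.002856 mol; n(CH3COO-) = 0.008608 mol.
By Henderson-Hasselbalch, pH = pKa + log([A^-]/[HA]) = 4.74 + log(0.008608/0.002856) = 4.74 + (+0.48) = 5.22.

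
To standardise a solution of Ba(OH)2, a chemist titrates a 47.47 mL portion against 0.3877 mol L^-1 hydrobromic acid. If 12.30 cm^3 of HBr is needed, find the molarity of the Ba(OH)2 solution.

n(HBr) delivered = 0.3877 x 0.01230 = 0.004769 mol.
The reaction is 1 Ba(OH)2 + 2 HBr, so n(Ba(OH)2) = 0.004769 x 1/2 = 0.002384 mol.
[Ba(OH)2] = 0.002384 mol / 0.04747 L = 0.0502 M.

0.0502 M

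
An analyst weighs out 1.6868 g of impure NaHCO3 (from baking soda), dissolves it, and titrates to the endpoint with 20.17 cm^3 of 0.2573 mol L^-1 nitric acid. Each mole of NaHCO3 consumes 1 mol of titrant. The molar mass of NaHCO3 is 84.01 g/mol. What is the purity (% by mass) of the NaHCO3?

n(HNO3) = 0.2573 x 0.02017 = 0.005190 mol.
n(NaHCO3) = 0.005190 / 1 = 0.005190 mol.
mass of NaHCO3 = 0.005190 x 84.01 = 0.4360 g.
% purity = 0.4360 / 1.6868 x 100 = 25.8%.

25.8%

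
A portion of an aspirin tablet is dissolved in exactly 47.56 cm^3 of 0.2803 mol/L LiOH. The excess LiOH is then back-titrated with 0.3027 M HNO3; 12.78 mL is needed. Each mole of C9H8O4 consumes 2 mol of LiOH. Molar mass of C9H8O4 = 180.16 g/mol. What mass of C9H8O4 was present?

0.852 g

Total n(LiOH) added = 0.2803 x 0.04756 = 0.01333 mol.
n(HNO3) used = 0.3027 x 0.01278 = 0.003869 mol, which equals the excess n(LiOH).
So n(LiOH) consumed by the sample = 0.01333 - 0.003869 = 0.009463 mol.
n(C9H8O4) = 0.009463 / 2 = 0.004731 mol.
mass = 0.004731 mol x 180.16 g/mol = 0.852 g.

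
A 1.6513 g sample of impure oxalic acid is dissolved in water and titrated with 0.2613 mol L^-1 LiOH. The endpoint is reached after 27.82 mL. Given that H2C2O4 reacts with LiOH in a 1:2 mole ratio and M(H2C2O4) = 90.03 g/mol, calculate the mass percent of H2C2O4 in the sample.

n(LiOH) = 0.2613 x 0.02782 = 0.007269 mol.
n(H2C2O4) = 0.007269 / 2 = 0.003635 mol.
mass of H2C2O4 = 0.003635 x 90.03 = 0.3272 g.
% purity = 0.3272 / 1.6513 x 100 = 19.8%.

19.8%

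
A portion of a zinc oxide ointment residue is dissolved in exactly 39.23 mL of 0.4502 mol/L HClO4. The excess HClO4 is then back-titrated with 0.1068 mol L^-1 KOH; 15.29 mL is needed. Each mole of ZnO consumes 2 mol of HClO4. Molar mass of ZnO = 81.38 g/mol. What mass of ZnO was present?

Total n(HClO4) added = 0.4502 x 0.03923 = 0.01766 mol.
n(KOH) used = 0.1068 x 0.01529 = 0.001633 mol, which equals the excess n(HClO4).
So n(HClO4) consumed by the sample = 0.01766 - 0.001633 = 0.01603 mol.
n(ZnO) = 0.01603 / 2 = 0.008014 mol.
mass = 0.008014 mol x 81.38 g/mol = 0.652 g.

0.652 g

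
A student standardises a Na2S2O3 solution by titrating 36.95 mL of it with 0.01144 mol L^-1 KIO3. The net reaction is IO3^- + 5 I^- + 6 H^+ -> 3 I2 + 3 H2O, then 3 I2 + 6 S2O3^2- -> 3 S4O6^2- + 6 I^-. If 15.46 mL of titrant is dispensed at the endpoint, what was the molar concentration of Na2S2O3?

n(KIO3) = 0.01144 x 0.01546 = 0.0001769 mol.
From the balanced equation, 1 mol KIO3 reacts with 6 mol Na2S2O3, so n(Na2S2O3) = 0.0001769 x 6/1 = 0.001061 mol.
[Na2S2O3] = 0.001061 / 0.03695 L = 0.0287 M.

0.0287 M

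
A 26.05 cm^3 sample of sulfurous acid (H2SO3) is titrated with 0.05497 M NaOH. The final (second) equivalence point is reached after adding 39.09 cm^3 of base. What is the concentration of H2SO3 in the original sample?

n(NaOH) = 0.05497 x 0.03909 = 0.002149 mol.
At the final (second) equivalence point, 2 mol OH^- react per mol H2SO3, so n(H2SO3) = 0.002149 / 2 = 0.001074 mol.
[H2SO3] = 0.001074 / 0.02605 L = 0.0412 M.

0.0412 M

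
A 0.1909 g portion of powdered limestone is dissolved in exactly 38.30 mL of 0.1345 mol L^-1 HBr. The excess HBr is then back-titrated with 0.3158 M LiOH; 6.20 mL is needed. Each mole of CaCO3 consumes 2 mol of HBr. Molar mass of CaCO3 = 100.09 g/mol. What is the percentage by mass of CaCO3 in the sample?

83.7%

Total n(HBr) added = 0.1345 x 0.03830 = 0.005151 mol.
n(LiOH) used = 0.3158 x 0.006200 = 0.001958 mol, which equals the excess n(HBr).
So n(HBr) consumed by the sample = 0.005151 - 0.001958 = 0.003193 mol.
n(CaCO3) = 0.003193 / 2 = 0.001597 mol.
mass CaCO3 = 0.001597 x 100.09 = 0.1598 g, so %CaCO3 = 0.1598/0.1909 x 100 = 83.7%.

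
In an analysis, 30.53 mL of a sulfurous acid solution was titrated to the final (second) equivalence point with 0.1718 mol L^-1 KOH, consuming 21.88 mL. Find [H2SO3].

0.0616 M

n(KOH) = 0.1718 x 0.02188 = 0.003759 mol.
At the final (second) equivalence point, 2 mol OH^- react per mol H2SO3, so n(H2SO3) = 0.003759 / 2 = 0.001879 mol.
[H2SO3] = 0.001879 / 0.03053 L = 0.0616 M.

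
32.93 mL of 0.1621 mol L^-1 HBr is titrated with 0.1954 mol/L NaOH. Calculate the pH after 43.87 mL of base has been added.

12.62

n(acid) = 0.1621 x 0.03293 = 0.005338 mol; n(NaOH) added = 0.1954 x 0.04387 = 0.008572 mol.
Base is in excess by 0.008572 - 0.005338 = 0.003234 mol in a total volume of 0.07680 L.
[OH^-] = 0.003234/0.07680 = 0.04211 M, so pOH = 1.38 and pH = 14.00 - 1.38 = 12.62.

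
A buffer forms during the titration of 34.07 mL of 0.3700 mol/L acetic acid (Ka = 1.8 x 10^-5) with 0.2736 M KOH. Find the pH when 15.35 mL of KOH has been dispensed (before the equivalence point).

4.44

Initial n(CH3COOH) = 0.3700 x 0.03407 = 0.01261 mol.
n(KOH) added = 0.2736 x 0.01535 = 0.004200 mol, converting that many moles of CH3COOH to CH3COO-.
Remaining n(CH3COOH) = 0.008406 mol; n(CH3COO-) = 0.004200 mol.
By Henderson-Hasselbalch, pH = pKa + log([A^-]/[HA]) = 4.74 + log(0.004200/0.008406) = 4.74 + (-0.30) = 4.44.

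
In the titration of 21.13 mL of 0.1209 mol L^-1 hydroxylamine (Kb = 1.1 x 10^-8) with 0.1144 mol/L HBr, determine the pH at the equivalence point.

n(NH2OH) = 0.1209 x 0.02113 = 0.002555 mol; V(HBr) at equivalence = 0.002555/0.1144 = 0.02233 L.
At equivalence the base is fully converted to NH3OH+; total volume = 0.04346 L, so [NH3OH+] = 0.002555/0.04346 = 0.05878 M.
Ka(NH3OH+) = Kw/Kb = 1.0e-14 / 1.1 x 10^-8 = 9.09e-7.
[H^+] = sqrt(Ka x [NH3OH+]) = sqrt(9.09e-7 x 0.05878) = 0.000231 M.
pH = -log(0.000231) = 3.64.

3.64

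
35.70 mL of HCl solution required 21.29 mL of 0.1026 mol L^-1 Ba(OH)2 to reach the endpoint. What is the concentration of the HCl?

n(Ba(OH)2) delivered = 0.1026 x 0.02129 = 0.002184 mol.
The reaction is 2 HCl + 1 Ba(OH)2, so n(HCl) = 0.002184 x 2/1 = 0.004369 mol.
[HCl] = 0.004369 mol / 0.03570 L = 0.122 M.

0.122 M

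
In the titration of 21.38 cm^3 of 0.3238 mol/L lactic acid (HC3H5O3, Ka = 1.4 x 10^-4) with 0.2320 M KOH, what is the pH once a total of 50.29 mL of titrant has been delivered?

n(acid) = 0.3238 x 0.02138 = 0.006923 mol; n(KOH) added = 0.2320 x 0.05029 = 0.01167 mol.
Base is in excess by 0.01167 - 0.006923 = 0.004744 mol in a total volume of 0.07167 L.
[OH^-] = 0.004744/0.07167 = 0.06620 M, so pOH = 1.18 and pH = 14.00 - 1.18 = 12.82.

12.82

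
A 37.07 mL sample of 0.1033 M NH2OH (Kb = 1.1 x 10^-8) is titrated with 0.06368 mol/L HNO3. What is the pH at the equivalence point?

n(NH2OH) = 0.1033 x 0.03707 = 0.003829 mol; V(HNO3) at equivalence = 0.003829/0.06368 = 0.06013 L.
At equivalence the base is fully converted to NH3OH+; total volume = 0.09720 L, so [NH3OH+] = 0.003829/0.09720 = 0.03939 M.
Ka(NH3OH+) = Kw/Kb = 1.0e-14 / 1.1 x 10^-8 = 9.09e-7.
[H^+] = sqrt(Ka x [NH3OH+]) = sqrt(9.09e-7 x 0.03939) = 0.000189 M.
pH = -log(0.000189) = 3.72.

3.72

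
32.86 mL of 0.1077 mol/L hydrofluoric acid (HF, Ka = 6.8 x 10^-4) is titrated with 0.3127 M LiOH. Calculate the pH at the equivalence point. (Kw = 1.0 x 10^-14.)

n(HF) = 0.1077 x 0.03286 = 0.003539 mol; V(LiOH) at equivalence = 0.003539/0.3127 = 0.01132 L.
At equivalence all the acid is converted to F-; total volume = 0.03286 + 0.01132 = 0.04418 L, so [F-] = 0.003539/0.04418 = 0.08011 M.
Kb = Kw/Ka = 1.0e-14 / 6.8 x 10^-4 = 1.47e-11.
[OH^-] = sqrt(Kb x [F-]) = sqrt(1.47e-11 x 0.08011) = 1.09e-6 M.
pOH = 5.96, so pH = 14.00 - 5.96 = 8.04.

8.04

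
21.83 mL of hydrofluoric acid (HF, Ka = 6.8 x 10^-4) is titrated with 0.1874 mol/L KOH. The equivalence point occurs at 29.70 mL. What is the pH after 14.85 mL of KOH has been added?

14.85 mL is exactly half the equivalence volume (29.70/2), i.e. the half-equivalence point.
There, n(HA) = n(A^-), so pH = pKa = -log(6.8 x 10^-4) = 3.17.

3.17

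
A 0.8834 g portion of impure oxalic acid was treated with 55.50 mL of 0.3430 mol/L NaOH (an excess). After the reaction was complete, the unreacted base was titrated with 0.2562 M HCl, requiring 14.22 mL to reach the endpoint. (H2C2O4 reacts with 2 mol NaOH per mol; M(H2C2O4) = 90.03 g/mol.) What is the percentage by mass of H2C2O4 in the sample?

78.4%

Total n(NaOH) added = 0.3430 x 0.05550 = 0.01904 mol.
n(HCl) used = 0.2562 x 0.01422 = 0.003643 mol, which equals the excess n(NaOH).
So n(NaOH) consumed by the sample = 0.01904 - 0.003643 = 0.01539 mol.
n(H2C2O4) = 0.01539 / 2 = 0.007697 mol.
mass H2C2O4 = 0.007697 x 90.03 = 0.6929 g, so %H2C2O4 = 0.6929/0.8834 x 100 = 78.4%.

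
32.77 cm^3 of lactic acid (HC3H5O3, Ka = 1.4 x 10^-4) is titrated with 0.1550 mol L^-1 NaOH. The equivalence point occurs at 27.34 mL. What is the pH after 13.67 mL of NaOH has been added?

13.67 mL is exactly half the equivalence volume (27.34/2), i.e. the half-equivalence point.
There, n(HA) = n(A^-), so pH = pKa = -log(1.4 x 10^-4) = 3.85.

3.85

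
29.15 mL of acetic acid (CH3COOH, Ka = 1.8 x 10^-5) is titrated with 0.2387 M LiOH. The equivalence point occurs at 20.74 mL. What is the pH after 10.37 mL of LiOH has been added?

4.74

10.37 mL is exactly half the equivalence volume (20.74/2), i.e. the half-equivalence point.
There, n(HA) = n(A^-), so pH = pKa = -log(1.8 x 10^-5) = 4.74.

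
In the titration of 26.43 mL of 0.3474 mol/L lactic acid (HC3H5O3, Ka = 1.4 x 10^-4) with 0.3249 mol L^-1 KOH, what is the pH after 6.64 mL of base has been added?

Initial n(HC3H5O3) = 0.3474 x 0.02643 = 0.009182 mol.
n(KOH) added = 0.3249 x 0.006640 = 0.002157 mol, converting that many moles of HC3H5O3 to C3H5O3-.
Remaining n(HC3H5O3) = 0.007024 mol; n(C3H5O3-) = 0.002157 mol.
By Henderson-Hasselbalch, pH = pKa + log([A^-]/[HA]) = 3.85 + log(0.002157/0.007024) = 3.85 + (-0.51) = 3.34.

3.34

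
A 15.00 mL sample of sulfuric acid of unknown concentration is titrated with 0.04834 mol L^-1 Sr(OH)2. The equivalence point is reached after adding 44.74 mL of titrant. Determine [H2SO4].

0.144 M

n(Sr(OH)2) delivered = 0.04834 x 0.04474 = 0.002163 mol.
For a 1:1 reaction, n(H2SO4) = 0.002163 mol.
[H2SO4] = 0.002163 mol / 0.01500 L = 0.144 M.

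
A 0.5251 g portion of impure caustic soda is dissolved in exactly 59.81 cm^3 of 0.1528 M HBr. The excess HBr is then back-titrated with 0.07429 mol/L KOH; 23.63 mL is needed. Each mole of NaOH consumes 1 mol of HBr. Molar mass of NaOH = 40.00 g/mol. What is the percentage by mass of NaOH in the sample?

56.2%

Total n(HBr) added = 0.1528 x 0.05981 = 0.009139 mol.
n(KOH) used = 0.07429 x 0.02363 = 0.001755 mol, which equals the excess n(HBr).
So n(HBr) consumed by the sample = 0.009139 - 0.001755 = 0.007383 mol.
n(NaOH) = 0.007383 / 1 = 0.007383 mol.
mass NaOH = 0.007383 x 40.00 = 0.2953 g, so %NaOH = 0.2953/0.5251 x 100 = 56.2%.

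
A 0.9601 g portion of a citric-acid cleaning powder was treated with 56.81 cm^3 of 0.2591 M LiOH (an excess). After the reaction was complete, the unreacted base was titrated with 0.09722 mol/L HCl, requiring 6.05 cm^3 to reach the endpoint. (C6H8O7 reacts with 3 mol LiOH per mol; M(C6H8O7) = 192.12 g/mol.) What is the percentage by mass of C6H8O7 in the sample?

94.3%

Total n(LiOH) added = 0.2591 x 0.05681 = 0.01472 mol.
n(HCl) used = 0.09722 x 0.006050 = 0.0005882 mol, which equals the excess n(LiOH).
So n(LiOH) consumed by the sample = 0.01472 - 0.0005882 = 0.01413 mol.
n(C6H8O7) = 0.01413 / 3 = 0.004710 mol.
mass C6H8O7 = 0.004710 x 192.12 = 0.9050 g, so %C6H8O7 = 0.9050/0.9601 x 100 = 94.3%.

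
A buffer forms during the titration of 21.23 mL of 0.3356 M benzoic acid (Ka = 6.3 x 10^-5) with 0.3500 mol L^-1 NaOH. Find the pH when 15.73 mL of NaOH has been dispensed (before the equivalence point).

Initial n(C6H5COOH) = 0.3356 x 0.02123 = 0.007125 mol.
n(NaOH) added = 0.3500 x 0.01573 = 0.005505 mol, converting that many moles of C6H5COOH to C6H5COO-.
Remaining n(C6H5COOH) = 0.001619 mol; n(C6H5COO-) = 0.005505 mol.
By Henderson-Hasselbalch, pH = pKa + log([A^-]/[HA]) = 4.20 + log(0.005505/0.001619) = 4.20 + (+0.53) = 4.73.

4.73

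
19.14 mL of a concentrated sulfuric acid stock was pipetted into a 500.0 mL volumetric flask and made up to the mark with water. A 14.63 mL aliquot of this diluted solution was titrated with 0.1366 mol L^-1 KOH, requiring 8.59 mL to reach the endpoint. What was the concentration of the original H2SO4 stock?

1.05 M

n(KOH) = 0.1366 x 0.008590 = 0.001173 mol.
n(H2SO4) in the aliquot = 0.001173 x 1/2 = 0.0005867 mol.
[diluted H2SO4] = 0.0005867 / 0.01463 = 0.04010 M.
Dilution factor = 500.0/19.14 = 26.12, so [stock] = 0.04010 x 26.12 = 1.05 M.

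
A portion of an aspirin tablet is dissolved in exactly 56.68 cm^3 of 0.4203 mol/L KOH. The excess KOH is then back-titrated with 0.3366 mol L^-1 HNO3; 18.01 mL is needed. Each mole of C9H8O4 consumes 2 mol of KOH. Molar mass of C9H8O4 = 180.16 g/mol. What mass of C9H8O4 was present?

1.60 g

Total n(KOH) added = 0.4203 x 0.05668 = 0.02382 mol.
n(HNO3) used = 0.3366 x 0.01801 = 0.006062 mol, which equals the excess n(KOH).
So n(KOH) consumed by the sample = 0.02382 - 0.006062 = 0.01776 mol.
n(C9H8O4) = 0.01776 / 2 = 0.008880 mol.
mass = 0.008880 mol x 180.16 g/mol = 1.60 g.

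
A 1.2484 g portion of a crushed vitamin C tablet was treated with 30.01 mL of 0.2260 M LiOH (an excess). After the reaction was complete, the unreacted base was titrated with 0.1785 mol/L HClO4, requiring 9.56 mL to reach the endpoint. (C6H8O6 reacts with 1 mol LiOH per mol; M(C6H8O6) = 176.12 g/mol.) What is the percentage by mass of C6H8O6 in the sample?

Total n(LiOH) added = 0.2260 x 0.03001 = 0.006782 mol.
n(HClO4) used = 0.1785 x 0.009560 = 0.001706 mol, which equals the excess n(LiOH).
So n(LiOH) consumed by the sample = 0.006782 - 0.001706 = 0.005076 mol.
n(C6H8O6) = 0.005076 / 1 = 0.005076 mol.
mass C6H8O6 = 0.005076 x 176.12 = 0.8939 g, so %C6H8O6 = 0.8939/1.2484 x 100 = 71.6%.

71.6%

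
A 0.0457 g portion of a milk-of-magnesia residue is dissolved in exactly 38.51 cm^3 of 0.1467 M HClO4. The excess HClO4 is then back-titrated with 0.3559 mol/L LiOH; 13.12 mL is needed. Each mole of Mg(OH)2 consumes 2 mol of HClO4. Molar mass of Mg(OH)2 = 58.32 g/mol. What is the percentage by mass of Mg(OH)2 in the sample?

62.5%

Total n(HClO4) added = 0.1467 x 0.03851 = 0.005649 mol.
n(LiOH) used = 0.3559 x 0.01312 = 0.004669 mol, which equals the excess n(HClO4).
So n(HClO4) consumed by the sample = 0.005649 - 0.004669 = 0.0009800 mol.
n(Mg(OH)2) = 0.0009800 / 2 = 0.0004900 mol.
mass Mg(OH)2 = 0.0004900 x 58.32 = 0.02858 g, so %Mg(OH)2 = 0.02858/0.0457 x 100 = 62.5%.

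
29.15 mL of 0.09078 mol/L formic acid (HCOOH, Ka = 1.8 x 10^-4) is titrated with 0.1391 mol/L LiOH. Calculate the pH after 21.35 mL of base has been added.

n(acid) = 0.09078 x 0.02915 = 0.002646 mol; n(LiOH) added = 0.1391 x 0.02135 = 0.002970 mol.
Base is in excess by 0.002970 - 0.002646 = 0.0003235 mol in a total volume of 0.05050 L.
[OH^-] = 0.0003235/0.05050 = 0.006407 M, so pOH = 2.19 and pH = 14.00 - 2.19 = 11.81.

11.81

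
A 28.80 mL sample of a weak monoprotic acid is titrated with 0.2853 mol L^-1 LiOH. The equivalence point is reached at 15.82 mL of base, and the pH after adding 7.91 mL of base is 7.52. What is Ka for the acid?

3.0 x 10^-8

7.91 mL is half of the equivalence volume, so this is the half-equivalence point where [HA] = [A^-].
At half-equivalence pH = pKa, so pKa = 7.52.
Ka = 10^(-7.52) = 3.0 x 10^-8.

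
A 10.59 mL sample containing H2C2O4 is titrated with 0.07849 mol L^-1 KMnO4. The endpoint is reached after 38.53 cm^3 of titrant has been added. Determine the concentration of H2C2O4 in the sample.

n(KMnO4) = 0.07849 x 0.03853 = 0.003024 mol.
From the balanced equation, 2 mol KMnO4 reacts with 5 mol H2C2O4, so n(H2C2O4) = 0.003024 x 5/2 = 0.007561 mol.
[H2C2O4] = 0.007561 / 0.01059 L = 0.714 M.

0.714 M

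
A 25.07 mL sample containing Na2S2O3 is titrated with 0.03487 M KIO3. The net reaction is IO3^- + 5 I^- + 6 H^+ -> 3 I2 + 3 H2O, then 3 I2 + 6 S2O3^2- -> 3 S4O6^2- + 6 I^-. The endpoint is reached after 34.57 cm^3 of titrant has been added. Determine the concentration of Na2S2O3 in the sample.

n(KIO3) = 0.03487 x 0.03457 = 0.001205 mol.
From the balanced equation, 1 mol KIO3 reacts with 6 mol Na2S2O3, so n(Na2S2O3) = 0.001205 x 6/1 = 0.007233 mol.
[Na2S2O3] = 0.007233 / 0.02507 L = 0.289 M.

0.289 M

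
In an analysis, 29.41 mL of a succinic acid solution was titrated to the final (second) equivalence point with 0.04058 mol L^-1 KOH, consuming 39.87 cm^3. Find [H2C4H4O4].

0.0275 M

n(KOH) = 0.04058 x 0.03987 = 0.001618 mol.
At the final (second) equivalence point, 2 mol OH^- react per mol H2C4H4O4, so n(H2C4H4O4) = 0.001618 / 2 = 0.0008090 mol.
[H2C4H4O4] = 0.0008090 / 0.02941 L = 0.0275 M.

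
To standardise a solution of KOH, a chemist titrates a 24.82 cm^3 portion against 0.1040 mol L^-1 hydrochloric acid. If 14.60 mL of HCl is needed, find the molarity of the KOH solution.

0.0612 M

n(HCl) delivered = 0.1040 x 0.01460 = 0.001518 mol.
For a 1:1 reaction, n(KOH) = 0.001518 mol.
[KOH] = 0.001518 mol / 0.02482 L = 0.0612 M.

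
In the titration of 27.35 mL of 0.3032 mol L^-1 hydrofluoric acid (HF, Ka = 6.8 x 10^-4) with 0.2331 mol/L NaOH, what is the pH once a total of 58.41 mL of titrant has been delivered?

12.79

n(acid) = 0.3032 x 0.02735 = 0.008293 mol; n(NaOH) added = 0.2331 x 0.05841 = 0.01362 mol.
Base is in excess by 0.01362 - 0.008293 = 0.005323 mol in a total volume of 0.08576 L.
[OH^-] = 0.005323/0.08576 = 0.06207 M, so pOH = 1.21 and pH = 14.00 - 1.21 = 12.79.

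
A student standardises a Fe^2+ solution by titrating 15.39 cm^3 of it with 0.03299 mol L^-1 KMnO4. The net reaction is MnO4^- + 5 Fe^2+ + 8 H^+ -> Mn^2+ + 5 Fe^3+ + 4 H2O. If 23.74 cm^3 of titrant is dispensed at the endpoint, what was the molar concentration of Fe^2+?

n(KMnO4) = 0.03299 x 0.02374 = 0.0007832 mol.
From the balanced equation, 1 mol KMnO4 reacts with 5 mol Fe^2+, so n(Fe^2+) = 0.0007832 x 5/1 = 0.003916 mol.
[Fe^2+] = 0.003916 / 0.01539 L = 0.254 M.

0.254 M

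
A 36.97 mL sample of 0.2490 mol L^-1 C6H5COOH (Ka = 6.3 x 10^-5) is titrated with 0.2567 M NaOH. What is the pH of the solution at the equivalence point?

8.65

n(C6H5COOH) = 0.2490 x 0.03697 = 0.009206 mol; V(NaOH) at equivalence = 0.009206/0.2567 = 0.03586 L.
At equivalence all the acid is converted to C6H5COO-; total volume = 0.03697 + 0.03586 = 0.07283 L, so [C6H5COO-] = 0.009206/0.07283 = 0.1264 M.
Kb = Kw/Ka = 1.0e-14 / 6.3 x 10^-5 = 1.59e-10.
[OH^-] = sqrt(Kb x [C6H5COO-]) = sqrt(1.59e-10 x 0.1264) = 4.48e-6 M.
pOH = 5.35, so pH = 14.00 - 5.35 = 8.65.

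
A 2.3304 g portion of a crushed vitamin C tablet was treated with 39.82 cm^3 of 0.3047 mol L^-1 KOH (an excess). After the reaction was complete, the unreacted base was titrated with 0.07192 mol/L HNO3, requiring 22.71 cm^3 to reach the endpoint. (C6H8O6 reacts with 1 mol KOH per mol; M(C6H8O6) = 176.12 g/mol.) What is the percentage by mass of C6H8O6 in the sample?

Total n(KOH) added = 0.3047 x 0.03982 = 0.01213 mol.
n(HNO3) used = 0.07192 x 0.02271 = 0.001633 mol, which equals the excess n(KOH).
So n(KOH) consumed by the sample = 0.01213 - 0.001633 = 0.01050 mol.
n(C6H8O6) = 0.01050 / 1 = 0.01050 mol.
mass C6H8O6 = 0.01050 x 176.12 = 1.849 g, so %C6H8O6 = 1.849/2.3304 x 100 = 79.4%.

79.4%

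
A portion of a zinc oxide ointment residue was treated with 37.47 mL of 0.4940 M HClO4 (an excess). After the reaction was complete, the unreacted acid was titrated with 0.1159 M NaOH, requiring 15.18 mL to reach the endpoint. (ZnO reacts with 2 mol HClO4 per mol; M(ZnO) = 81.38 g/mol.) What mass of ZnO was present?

Total n(HClO4) added = 0.4940 x 0.03747 = 0.01851 mol.
n(NaOH) used = 0.1159 x 0.01518 = 0.001759 mol, which equals the excess n(HClO4).
So n(HClO4) consumed by the sample = 0.01851 - 0.001759 = 0.01675 mol.
n(ZnO) = 0.01675 / 2 = 0.008375 mol.
mass = 0.008375 mol x 81.38 g/mol = 0.682 g.

0.682 g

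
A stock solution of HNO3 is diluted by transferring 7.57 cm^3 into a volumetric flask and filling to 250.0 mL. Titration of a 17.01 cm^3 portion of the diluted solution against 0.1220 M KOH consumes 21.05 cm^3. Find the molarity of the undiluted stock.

n(KOH) = 0.1220 x 0.02105 = 0.002568 mol.
n(HNO3) in the aliquot = 0.002568 mol.
[diluted HNO3] = 0.002568 / 0.01701 = 0.1510 M.
Dilution factor = 250.0/7.570 = 33.03, so [stock] = 0.1510 x 33.03 = 4.99 M.

4.99 M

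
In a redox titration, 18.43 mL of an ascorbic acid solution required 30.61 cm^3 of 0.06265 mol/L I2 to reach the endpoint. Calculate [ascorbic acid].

n(I2) = 0.06265 x 0.03061 = 0.001918 mol.
From the balanced equation, 1 mol I2 reacts with 1 mol ascorbic acid, so n(ascorbic acid) = 0.001918 x 1/1 = 0.001918 mol.
[ascorbic acid] = 0.001918 / 0.01843 L = 0.104 M.

0.104 M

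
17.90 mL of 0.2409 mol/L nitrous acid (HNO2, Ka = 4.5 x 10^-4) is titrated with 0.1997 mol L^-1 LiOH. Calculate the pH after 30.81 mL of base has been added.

12.58

n(acid) = 0.2409 x 0.01790 = 0.004312 mol; n(LiOH) added = 0.1997 x 0.03081 = 0.006153 mol.
Base is in excess by 0.006153 - 0.004312 = 0.001841 mol in a total volume of 0.04871 L.
[OH^-] = 0.001841/0.04871 = 0.03779 M, so pOH = 1.42 and pH = 14.00 - 1.42 = 12.58.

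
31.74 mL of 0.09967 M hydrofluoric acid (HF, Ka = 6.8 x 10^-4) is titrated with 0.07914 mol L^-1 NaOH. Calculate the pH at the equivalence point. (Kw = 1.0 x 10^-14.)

n(HF) = 0.09967 x 0.03174 = 0.003164 mol; V(NaOH) at equivalence = 0.003164/0.07914 = 0.03997 L.
At equivalence all the acid is converted to F-; total volume = 0.03174 + 0.03997 = 0.07171 L, so [F-] = 0.003164/0.07171 = 0.04411 M.
Kb = Kw/Ka = 1.0e-14 / 6.8 x 10^-4 = 1.47e-11.
[OH^-] = sqrt(Kb x [F-]) = sqrt(1.47e-11 x 0.04411) = 8.05e-7 M.
pOH = 6.09, so pH = 14.00 - 6.09 = 7.91.

7.91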